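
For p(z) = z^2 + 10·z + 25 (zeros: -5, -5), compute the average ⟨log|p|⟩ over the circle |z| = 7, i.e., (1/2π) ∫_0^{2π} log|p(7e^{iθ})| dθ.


Zeros: -5, -5; r = 7.
Inside |z| < r: -5, -5. Outside (|z| ≥ r): ∅.
p(0) = 25, so log|p(0)| = log(25) = 3.2189.
Apply Jensen: I(r) = log|p(0)| + Σ_k log(r/|z_k|), summed over zeros inside |z| < r.
  log(r/|z_k|) for z_k = -5: log(7/5) = 0.3365
  log(r/|z_k|) for z_k = -5: log(7/5) = 0.3365
Sum over inside zeros: 0.6729.
I(r) = log|p(0)| + (inside sum) = 3.2189 + 0.6729 = 3.8918.
Closed form (all zeros inside, monic): I(r) = n·log(r) = 2·log(7) = 3.8918. ✓

I(r) ≈ 3.8918.


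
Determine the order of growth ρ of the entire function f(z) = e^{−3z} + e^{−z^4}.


Each summand is entire of order 1 and 4 respectively (as in the single-exponential case). The order of a sum is at most the max of the orders, so ρ ≤ 4. For the lower bound: on |z|=r choose arg z so that -1z^4 is real positive; then |e^{-1z^4}| = e^{1r^4} while |e^{-3z}| ≤ e^{3r^1} = o(e^{1r^4}). So |f| ≥ e^{1r^4}(1 − o(1)) and ρ ≥ 4. Hence ρ = max(1, 4) = 4.
Therefore ρ = 4.

Order ρ = 4.


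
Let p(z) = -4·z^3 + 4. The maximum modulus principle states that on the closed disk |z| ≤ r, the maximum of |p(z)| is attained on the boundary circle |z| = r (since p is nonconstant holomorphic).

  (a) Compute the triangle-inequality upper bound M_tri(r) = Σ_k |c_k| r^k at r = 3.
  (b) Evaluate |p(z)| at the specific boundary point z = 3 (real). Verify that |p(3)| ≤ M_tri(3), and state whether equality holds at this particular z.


Coefficients: c_0 = 4, c_1 = 0, c_2 = 0, c_3 = -4. Radius r = 3.
Part (a). Triangle bound: M_tri(r) = Σ_k |c_k| r^k
  = |4|·3^0 + |0|·3^1 + |0|·3^2 + |-4|·3^3
  = 4 + 0 + 0 + 108 = 112.
This bounds M(r) := max_{|z|=r} |p(z)| from above; equality holds iff all terms c_k z^k can be made to align in phase at a single z on |z|=r.
Part (b). At z = 3 (real, on the circle |z| = r):
  p(3) = (4)·3^0 + (0)·3^1 + (0)·3^2 + (-4)·3^3 = -104.
  |p(3)| = 104.
Check: |p(3)| = 104 ≤ 112 = M_tri(3). ✓ Equality does not hold at z = 3 (the coefficients have mixed signs, so the terms do not all align in phase there).

M_tri(3) = 112; |p(3)| = 104; equality at z=3: no.


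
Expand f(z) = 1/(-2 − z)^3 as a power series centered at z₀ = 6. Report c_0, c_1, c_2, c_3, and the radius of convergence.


Let w = z − z₀, so z = z₀ + w.
Then -2 − z = -2 − (z₀ + w) = (-2 − z₀) − w = -8 − w.
f(z) = 1/(-8 − w)^3 = (1/(-8)^3) · (1 − w/(-8))^{−3}.
By the binomial series (1−u)^{−3} = Σ_{n≥0} C(n+2, 2) u^n for |u|<1, with u = w/(-8):
  c_n = C(n+2, 2) / (-8)^(n+3).
  c_0 = 1/(-8)^3 = -1/512.
  c_1 = 3/(-8)^4 = 3/4096.
  c_2 = 6/(-8)^5 = -3/16384.
  c_3 = 10/(-8)^6 = 5/131072.
The series is valid for |w/d| < 1, i.e. |z − z₀| < |d|.
Radius of convergence: R = |-2 − z₀| = |-8| = 8 (distance from z₀ to the singularity z = -2).

c_0 = -1/512, c_1 = 3/4096, c_2 = -3/16384, c_3 = 5/131072; R = 8.


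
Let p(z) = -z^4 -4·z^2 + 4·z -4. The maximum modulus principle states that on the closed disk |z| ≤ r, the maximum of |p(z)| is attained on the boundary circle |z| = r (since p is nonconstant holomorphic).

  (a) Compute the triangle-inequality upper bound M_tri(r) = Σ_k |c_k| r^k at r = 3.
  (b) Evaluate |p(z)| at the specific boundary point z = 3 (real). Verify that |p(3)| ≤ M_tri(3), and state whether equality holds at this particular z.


Coefficients: c_0 = -4, c_1 = 4, c_2 = -4, c_3 = 0, c_4 = -1. Radius r = 3.
Part (a). Triangle bound: M_tri(r) = Σ_k |c_k| r^k
  = |-4|·3^0 + |4|·3^1 + |-4|·3^2 + |0|·3^3 + |-1|·3^4
  = 4 + 12 + 36 + 0 + 81 = 133.
This bounds M(r) := max_{|z|=r} |p(z)| from above; equality holds iff all terms c_k z^k can be made to align in phase at a single z on |z|=r.
Part (b). At z = 3 (real, on the circle |z| = r):
  p(3) = (-4)·3^0 + (4)·3^1 + (-4)·3^2 + (0)·3^3 + (-1)·3^4 = -109.
  |p(3)| = 109.
Check: |p(3)| = 109 ≤ 133 = M_tri(3). ✓ Equality does not hold at z = 3 (the coefficients have mixed signs, so the terms do not all align in phase there).

M_tri(3) = 133; |p(3)| = 109; equality at z=3: no.


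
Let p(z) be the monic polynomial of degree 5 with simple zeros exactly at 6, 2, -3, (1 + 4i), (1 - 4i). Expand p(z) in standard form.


The polynomial is p(z) = ∏_{α ∈ S} (z − α), where S = {6, 2, -3, (1 + 4i), (1 - 4i)}.
Expanding the product yields: p(z) = z^5 -7·z^4 + 15·z^3 -25·z^2 -276·z + 612.
Note conjugate pairs combine to real quadratics: (z − (1+4i))(z − (1−4i)) = z² − 2z + 17.
The resulting polynomial has degree 5 and real coefficients as required.

p(z) = z^5 -7·z^4 + 15·z^3 -25·z^2 -276·z + 612.


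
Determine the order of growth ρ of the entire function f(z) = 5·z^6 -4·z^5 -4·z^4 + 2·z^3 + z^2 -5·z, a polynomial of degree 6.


|f(z)| ≤ Σ|c_k|·r^k = O(r^6) as r → ∞. Polynomial growth is O(e^{r^ε}) for every ε > 0 (since r^6/e^{r^ε} → 0), so ρ ≤ ε for all ε > 0, i.e. ρ = 0. Every nonconstant polynomial has order 0.
Therefore ρ = 0.

Order ρ = 0.


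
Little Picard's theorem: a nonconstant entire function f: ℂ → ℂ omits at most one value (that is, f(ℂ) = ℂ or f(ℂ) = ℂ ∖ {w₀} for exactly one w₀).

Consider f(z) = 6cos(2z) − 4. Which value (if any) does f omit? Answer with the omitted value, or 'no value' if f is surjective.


Little Picard bounds the complement of f(ℂ) to at most one point.
cos is entire and surjective onto ℂ: for every w ∈ ℂ, cos(ζ) = w has a solution ζ ∈ ℂ (e.g., via the complex inverse arccos). With ζ = 2z this gives z = ζ/(2). Then 6·cos(2z) takes every value in 6·ℂ = ℂ, and adding -4 is a bijection of ℂ. So f is surjective and omits no value. (Note: only on the real line is cos bounded by [−1, 1].)

Omitted value: no value.


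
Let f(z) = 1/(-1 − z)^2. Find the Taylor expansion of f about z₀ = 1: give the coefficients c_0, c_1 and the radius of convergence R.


Let w = z − z₀, so z = z₀ + w.
Then -1 − z = -1 − (z₀ + w) = (-1 − z₀) − w = -2 − w.
f(z) = 1/(-2 − w)^2 = (1/(-2)^2) · (1 − w/(-2))^{−2}.
By the binomial series (1−u)^{−2} = Σ_{n≥0} C(n+1, 1) u^n for |u|<1, with u = w/(-2):
  c_n = C(n+1, 1) / (-2)^(n+2).
  c_0 = 1/(-2)^2 = 1/4.
  c_1 = 2/(-2)^3 = -1/4.
The series is valid for |w/d| < 1, i.e. |z − z₀| < |d|.
Radius of convergence: R = |-1 − z₀| = |-2| = 2 (distance from z₀ to the singularity z = -1).

c_0 = 1/4, c_1 = -1/4; R = 2.


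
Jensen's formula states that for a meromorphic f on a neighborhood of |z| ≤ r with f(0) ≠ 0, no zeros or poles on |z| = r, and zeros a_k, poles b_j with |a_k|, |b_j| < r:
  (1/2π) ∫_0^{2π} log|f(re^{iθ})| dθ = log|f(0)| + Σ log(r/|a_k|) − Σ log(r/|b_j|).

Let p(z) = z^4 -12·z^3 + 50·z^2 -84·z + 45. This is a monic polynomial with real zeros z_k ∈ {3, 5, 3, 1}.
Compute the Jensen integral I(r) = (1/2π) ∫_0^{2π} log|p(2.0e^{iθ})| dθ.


Zeros: 1, 3, 3, 5; r = 2.0.
Inside |z| < r: 1. Outside (|z| ≥ r): 3, 3, 5.
p(0) = 45, so log|p(0)| = log(45) = 3.8067.
Apply Jensen: I(r) = log|p(0)| + Σ_k log(r/|z_k|), summed over zeros inside |z| < r.
  log(r/|z_k|) for z_k = 1: log(2.0/1) = 0.6931
  Outside zeros (3, 3, 5) contribute nothing to the Jensen sum.
Sum over inside zeros: 0.6931.
I(r) = log|p(0)| + (inside sum) = 3.8067 + 0.6931 = 4.4998.
Note: since some zeros are outside |z| ≤ r, the simplified n·log(r) form does NOT apply — only the inside zeros contribute.

I(r) ≈ 4.4998.


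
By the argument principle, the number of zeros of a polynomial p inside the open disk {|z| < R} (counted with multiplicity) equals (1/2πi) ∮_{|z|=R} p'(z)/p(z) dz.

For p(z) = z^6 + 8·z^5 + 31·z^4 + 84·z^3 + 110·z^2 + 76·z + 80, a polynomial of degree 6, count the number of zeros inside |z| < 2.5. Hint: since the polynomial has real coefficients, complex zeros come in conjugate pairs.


The zeros of p are: (-1 + 3i), (-1 - 3i), (0 + 1i), (0 - 1i), -4, -2.
Their magnitudes are: 3.162, 3.162, 1, 1, 4, 2.
Zeros with |z| < R = 2.5: (0 + 1i), (0 - 1i), -2.
Count = 3.
By the argument principle, (1/2πi) ∮_{|z|=R} p'(z)/p(z) dz equals exactly this count.

Number of zeros inside |z| < 2.5: 3.


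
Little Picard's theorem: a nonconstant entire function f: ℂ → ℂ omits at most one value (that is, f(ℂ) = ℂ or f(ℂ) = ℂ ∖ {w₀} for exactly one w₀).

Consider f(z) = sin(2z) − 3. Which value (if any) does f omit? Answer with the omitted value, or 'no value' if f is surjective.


Little Picard bounds the complement of f(ℂ) to at most one point.
sin is entire and surjective onto ℂ: for every w ∈ ℂ, sin(ζ) = w has a solution ζ ∈ ℂ (e.g., via the complex inverse arcsin). With ζ = 2z this gives z = ζ/(2). Then 1·sin(2z) takes every value in 1·ℂ = ℂ, and adding -3 is a bijection of ℂ. So f is surjective and omits no value. (Note: only on the real line is sin bounded by [−1, 1].)

Omitted value: no value.


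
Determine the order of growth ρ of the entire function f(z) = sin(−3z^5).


Write sin(w) = (e^{iw} ± e^{−iw})/(2 or 2i), so |sin(w)| ≤ e^{|w|}. With w = −3z^5, |w| ≤ 3r^5 + 0 on |z|=r, giving M(r) ≤ e^{3r^5 + 0} and ρ ≤ 5. For the lower bound, choose z on |z|=r with -3z^5 purely imaginary of modulus 3r^5; then |sin(−3z^5)| grows like e^{3r^5}/2, so ρ ≥ 5. Hence ρ = 5.
Therefore ρ = 5.

Order ρ = 5.


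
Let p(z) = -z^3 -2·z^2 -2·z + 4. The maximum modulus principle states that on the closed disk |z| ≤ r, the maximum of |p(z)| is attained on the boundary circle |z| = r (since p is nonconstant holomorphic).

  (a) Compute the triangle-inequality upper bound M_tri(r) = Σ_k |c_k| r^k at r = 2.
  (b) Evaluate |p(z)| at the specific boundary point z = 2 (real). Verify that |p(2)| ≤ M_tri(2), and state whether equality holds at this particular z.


Coefficients: c_0 = 4, c_1 = -2, c_2 = -2, c_3 = -1. Radius r = 2.
Part (a). Triangle bound: M_tri(r) = Σ_k |c_k| r^k
  = |4|·2^0 + |-2|·2^1 + |-2|·2^2 + |-1|·2^3
  = 4 + 4 + 8 + 8 = 24.
This bounds M(r) := max_{|z|=r} |p(z)| from above; equality holds iff all terms c_k z^k can be made to align in phase at a single z on |z|=r.
Part (b). At z = 2 (real, on the circle |z| = r):
  p(2) = (4)·2^0 + (-2)·2^1 + (-2)·2^2 + (-1)·2^3 = -16.
  |p(2)| = 16.
Check: |p(2)| = 16 ≤ 24 = M_tri(2). ✓ Equality does not hold at z = 2 (the coefficients have mixed signs, so the terms do not all align in phase there).

M_tri(2) = 24; |p(2)| = 16; equality at z=2: no.


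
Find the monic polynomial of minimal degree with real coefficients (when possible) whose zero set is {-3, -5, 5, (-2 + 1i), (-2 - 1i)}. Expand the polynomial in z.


The polynomial is p(z) = ∏_{α ∈ S} (z − α), where S = {-3, -5, 5, (-2 + 1i), (-2 - 1i)}.
Expanding the product yields: p(z) = z^5 + 7·z^4 -8·z^3 -160·z^2 -425·z -375.
Note conjugate pairs combine to real quadratics: (z − (-2+1i))(z − (-2−1i)) = z² + 4z + 5.
The resulting polynomial has degree 5 and real coefficients as required.

p(z) = z^5 + 7·z^4 -8·z^3 -160·z^2 -425·z -375.


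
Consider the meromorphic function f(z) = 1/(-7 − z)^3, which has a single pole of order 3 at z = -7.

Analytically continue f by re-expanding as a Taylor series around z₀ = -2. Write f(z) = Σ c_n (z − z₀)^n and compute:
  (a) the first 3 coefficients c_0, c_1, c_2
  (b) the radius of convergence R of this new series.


Let w = z − z₀, so z = z₀ + w.
Then -7 − z = -7 − (z₀ + w) = (-7 − z₀) − w = -5 − w.
f(z) = 1/(-5 − w)^3 = (1/(-5)^3) · (1 − w/(-5))^{−3}.
By the binomial series (1−u)^{−3} = Σ_{n≥0} C(n+2, 2) u^n for |u|<1, with u = w/(-5):
  c_n = C(n+2, 2) / (-5)^(n+3).
  c_0 = 1/(-5)^3 = -1/125.
  c_1 = 3/(-5)^4 = 3/625.
  c_2 = 6/(-5)^5 = -6/3125.
The series is valid for |w/d| < 1, i.e. |z − z₀| < |d|.
Radius of convergence: R = |-7 − z₀| = |-5| = 5 (distance from z₀ to the singularity z = -7).

c_0 = -1/125, c_1 = 3/625, c_2 = -6/3125; R = 5.


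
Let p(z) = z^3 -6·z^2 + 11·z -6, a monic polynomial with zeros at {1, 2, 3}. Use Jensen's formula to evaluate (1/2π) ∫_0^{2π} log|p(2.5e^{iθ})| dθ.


Zeros: 1, 2, 3; r = 2.5.
Inside |z| < r: 1, 2. Outside (|z| ≥ r): 3.
p(0) = -6, so log|p(0)| = log(6) = 1.7918.
Apply Jensen: I(r) = log|p(0)| + Σ_k log(r/|z_k|), summed over zeros inside |z| < r.
  log(r/|z_k|) for z_k = 1: log(2.5/1) = 0.9163
  log(r/|z_k|) for z_k = 2: log(2.5/2) = 0.2231
  Outside zeros (3) contribute nothing to the Jensen sum.
Sum over inside zeros: 1.1394.
I(r) = log|p(0)| + (inside sum) = 1.7918 + 1.1394 = 2.9312.
Note: since some zeros are outside |z| ≤ r, the simplified n·log(r) form does NOT apply — only the inside zeros contribute.

I(r) ≈ 2.9312.


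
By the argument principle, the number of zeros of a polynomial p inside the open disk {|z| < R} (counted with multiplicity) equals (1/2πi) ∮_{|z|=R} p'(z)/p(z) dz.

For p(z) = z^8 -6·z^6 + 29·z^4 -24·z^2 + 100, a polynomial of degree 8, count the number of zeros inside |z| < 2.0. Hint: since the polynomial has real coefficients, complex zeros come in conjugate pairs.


The zeros of p are: (1 + 1i), (1 - 1i), (-2 + 1i), (-2 - 1i), (-1 + 1i), (-1 - 1i), (2 + 1i), (2 - 1i).
Their magnitudes are: 1.414, 1.414, 2.236, 2.236, 1.414, 1.414, 2.236, 2.236.
Zeros with |z| < R = 2.0: (1 + 1i), (1 - 1i), (-1 + 1i), (-1 - 1i).
Count = 4.
By the argument principle, (1/2πi) ∮_{|z|=R} p'(z)/p(z) dz equals exactly this count.

Number of zeros inside |z| < 2.0: 4.


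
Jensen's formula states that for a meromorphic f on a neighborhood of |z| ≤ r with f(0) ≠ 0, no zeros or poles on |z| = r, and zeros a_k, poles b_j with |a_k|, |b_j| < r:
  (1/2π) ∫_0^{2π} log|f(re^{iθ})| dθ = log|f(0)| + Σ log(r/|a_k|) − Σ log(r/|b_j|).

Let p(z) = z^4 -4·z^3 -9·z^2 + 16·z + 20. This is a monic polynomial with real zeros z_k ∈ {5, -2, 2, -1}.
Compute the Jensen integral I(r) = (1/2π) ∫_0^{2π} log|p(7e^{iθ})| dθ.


Zeros: -2, -1, 2, 5; r = 7.
Inside |z| < r: -2, -1, 2, 5. Outside (|z| ≥ r): ∅.
p(0) = 20, so log|p(0)| = log(20) = 2.9957.
Apply Jensen: I(r) = log|p(0)| + Σ_k log(r/|z_k|), summed over zeros inside |z| < r.
  log(r/|z_k|) for z_k = 5: log(7/5) = 0.3365
  log(r/|z_k|) for z_k = -2: log(7/2) = 1.2528
  log(r/|z_k|) for z_k = 2: log(7/2) = 1.2528
  log(r/|z_k|) for z_k = -1: log(7/1) = 1.9459
Sum over inside zeros: 4.7879.
I(r) = log|p(0)| + (inside sum) = 2.9957 + 4.7879 = 7.7836.
Closed form (all zeros inside, monic): I(r) = n·log(r) = 4·log(7) = 7.7836. ✓

I(r) ≈ 7.7836.


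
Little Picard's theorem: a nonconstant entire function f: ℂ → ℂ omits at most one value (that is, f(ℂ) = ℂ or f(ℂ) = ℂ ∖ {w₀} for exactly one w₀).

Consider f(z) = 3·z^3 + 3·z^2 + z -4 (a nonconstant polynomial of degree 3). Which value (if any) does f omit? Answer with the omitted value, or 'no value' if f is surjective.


Little Picard bounds the complement of f(ℂ) to at most one point.
For every w ∈ ℂ, the equation p(z) − w = 0 is a nonconstant polynomial in z and hence has at least one root by the fundamental theorem of algebra. So p is surjective onto ℂ, omitting no value.

Omitted value: no value.


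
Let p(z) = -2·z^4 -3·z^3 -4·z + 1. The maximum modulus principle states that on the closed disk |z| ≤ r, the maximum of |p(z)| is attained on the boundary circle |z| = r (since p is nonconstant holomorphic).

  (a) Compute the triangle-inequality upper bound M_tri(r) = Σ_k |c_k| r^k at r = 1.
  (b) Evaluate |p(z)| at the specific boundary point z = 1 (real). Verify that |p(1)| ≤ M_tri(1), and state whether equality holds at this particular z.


Coefficients: c_0 = 1, c_1 = -4, c_2 = 0, c_3 = -3, c_4 = -2. Radius r = 1.
Part (a). Triangle bound: M_tri(r) = Σ_k |c_k| r^k
  = |1|·1^0 + |-4|·1^1 + |0|·1^2 + |-3|·1^3 + |-2|·1^4
  = 1 + 4 + 0 + 3 + 2 = 10.
This bounds M(r) := max_{|z|=r} |p(z)| from above; equality holds iff all terms c_k z^k can be made to align in phase at a single z on |z|=r.
Part (b). At z = 1 (real, on the circle |z| = r):
  p(1) = (1)·1^0 + (-4)·1^1 + (0)·1^2 + (-3)·1^3 + (-2)·1^4 = -8.
  |p(1)| = 8.
Check: |p(1)| = 8 ≤ 10 = M_tri(1). ✓ Equality does not hold at z = 1 (the coefficients have mixed signs, so the terms do not all align in phase there).

M_tri(1) = 10; |p(1)| = 8; equality at z=1: no.


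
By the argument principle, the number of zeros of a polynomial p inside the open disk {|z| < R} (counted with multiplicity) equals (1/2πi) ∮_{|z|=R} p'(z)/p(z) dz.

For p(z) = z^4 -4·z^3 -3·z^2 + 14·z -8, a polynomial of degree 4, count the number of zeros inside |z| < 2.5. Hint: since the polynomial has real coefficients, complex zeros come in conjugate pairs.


The zeros of p are: 4, 1, 1, -2.
Their magnitudes are: 4, 1, 1, 2.
Zeros with |z| < R = 2.5: 1, 1, -2.
Count = 3.
By the argument principle, (1/2πi) ∮_{|z|=R} p'(z)/p(z) dz equals exactly this count.

Number of zeros inside |z| < 2.5: 3.


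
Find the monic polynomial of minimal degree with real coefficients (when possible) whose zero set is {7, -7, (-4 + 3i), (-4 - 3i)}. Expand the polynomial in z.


The polynomial is p(z) = ∏_{α ∈ S} (z − α), where S = {7, -7, (-4 + 3i), (-4 - 3i)}.
Expanding the product yields: p(z) = z^4 + 8·z^3 -24·z^2 -392·z -1225.
Note conjugate pairs combine to real quadratics: (z − (-4+3i))(z − (-4−3i)) = z² + 8z + 25.
The resulting polynomial has degree 4 and real coefficients as required.

p(z) = z^4 + 8·z^3 -24·z^2 -392·z -1225.


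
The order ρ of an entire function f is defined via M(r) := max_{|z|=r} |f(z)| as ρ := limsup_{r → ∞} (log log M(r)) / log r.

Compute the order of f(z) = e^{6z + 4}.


|e^{6z + 4}| = e^{Re(6·z) + 4} ≤ e^{6|z|^1 + 4} = e^{6r^1 + 4} on |z| = r, so ρ ≤ 1. Choosing z on |z|=r so that 6·z is real positive (always possible by picking arg z appropriately) gives |f(z)| = e^{6r^1 + 4}, matching the bound. The additive constant 4 does not affect log log M(r) ~ 1·log r. Hence ρ = 1.
Therefore ρ = 1.

Order ρ = 1.


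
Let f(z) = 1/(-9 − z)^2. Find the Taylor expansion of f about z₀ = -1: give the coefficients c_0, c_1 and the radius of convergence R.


Let w = z − z₀, so z = z₀ + w.
Then -9 − z = -9 − (z₀ + w) = (-9 − z₀) − w = -8 − w.
f(z) = 1/(-8 − w)^2 = (1/(-8)^2) · (1 − w/(-8))^{−2}.
By the binomial series (1−u)^{−2} = Σ_{n≥0} C(n+1, 1) u^n for |u|<1, with u = w/(-8):
  c_n = C(n+1, 1) / (-8)^(n+2).
  c_0 = 1/(-8)^2 = 1/64.
  c_1 = 2/(-8)^3 = -1/256.
The series is valid for |w/d| < 1, i.e. |z − z₀| < |d|.
Radius of convergence: R = |-9 − z₀| = |-8| = 8 (distance from z₀ to the singularity z = -9).

c_0 = 1/64, c_1 = -1/256; R = 8.


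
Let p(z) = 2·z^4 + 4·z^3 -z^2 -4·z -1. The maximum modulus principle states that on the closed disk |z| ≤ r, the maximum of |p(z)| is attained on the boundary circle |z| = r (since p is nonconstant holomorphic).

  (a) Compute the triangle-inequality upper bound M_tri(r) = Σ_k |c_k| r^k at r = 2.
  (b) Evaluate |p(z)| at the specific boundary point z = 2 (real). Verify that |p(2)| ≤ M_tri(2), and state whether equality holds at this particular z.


Coefficients: c_0 = -1, c_1 = -4, c_2 = -1, c_3 = 4, c_4 = 2. Radius r = 2.
Part (a). Triangle bound: M_tri(r) = Σ_k |c_k| r^k
  = |-1|·2^0 + |-4|·2^1 + |-1|·2^2 + |4|·2^3 + |2|·2^4
  = 1 + 8 + 4 + 32 + 32 = 77.
This bounds M(r) := max_{|z|=r} |p(z)| from above; equality holds iff all terms c_k z^k can be made to align in phase at a single z on |z|=r.
Part (b). At z = 2 (real, on the circle |z| = r):
  p(2) = (-1)·2^0 + (-4)·2^1 + (-1)·2^2 + (4)·2^3 + (2)·2^4 = 51.
  |p(2)| = 51.
Check: |p(2)| = 51 ≤ 77 = M_tri(2). ✓ Equality does not hold at z = 2 (the coefficients have mixed signs, so the terms do not all align in phase there).

M_tri(2) = 77; |p(2)| = 51; equality at z=2: no.


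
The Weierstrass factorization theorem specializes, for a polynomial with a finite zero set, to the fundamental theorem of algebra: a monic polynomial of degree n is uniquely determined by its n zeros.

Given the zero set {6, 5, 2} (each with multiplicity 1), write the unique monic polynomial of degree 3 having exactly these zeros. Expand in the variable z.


The polynomial is p(z) = ∏_{α ∈ S} (z − α), where S = {6, 5, 2}.
Expanding the product yields: p(z) = z^3 -13·z^2 + 52·z -60.
The resulting polynomial has degree 3 and real coefficients as required.

p(z) = z^3 -13·z^2 + 52·z -60.


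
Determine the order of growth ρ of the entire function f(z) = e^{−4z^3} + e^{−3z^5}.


Each summand is entire of order 3 and 5 respectively (as in the single-exponential case). The order of a sum is at most the max of the orders, so ρ ≤ 5. For the lower bound: on |z|=r choose arg z so that -3z^5 is real positive; then |e^{-3z^5}| = e^{3r^5} while |e^{-4z^3}| ≤ e^{4r^3} = o(e^{3r^5}). So |f| ≥ e^{3r^5}(1 − o(1)) and ρ ≥ 5. Hence ρ = max(3, 5) = 5.
Therefore ρ = 5.

Order ρ = 5.


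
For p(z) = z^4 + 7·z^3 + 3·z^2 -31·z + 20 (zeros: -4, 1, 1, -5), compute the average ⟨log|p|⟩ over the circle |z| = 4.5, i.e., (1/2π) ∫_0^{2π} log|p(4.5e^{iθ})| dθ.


Zeros: -5, -4, 1, 1; r = 4.5.
Inside |z| < r: -4, 1, 1. Outside (|z| ≥ r): -5.
p(0) = 20, so log|p(0)| = log(20) = 2.9957.
Apply Jensen: I(r) = log|p(0)| + Σ_k log(r/|z_k|), summed over zeros inside |z| < r.
  log(r/|z_k|) for z_k = -4: log(4.5/4) = 0.1178
  log(r/|z_k|) for z_k = 1: log(4.5/1) = 1.5041
  log(r/|z_k|) for z_k = 1: log(4.5/1) = 1.5041
  Outside zeros (-5) contribute nothing to the Jensen sum.
Sum over inside zeros: 3.1259.
I(r) = log|p(0)| + (inside sum) = 2.9957 + 3.1259 = 6.1217.
Note: since some zeros are outside |z| ≤ r, the simplified n·log(r) form does NOT apply — only the inside zeros contribute.

I(r) ≈ 6.1217.


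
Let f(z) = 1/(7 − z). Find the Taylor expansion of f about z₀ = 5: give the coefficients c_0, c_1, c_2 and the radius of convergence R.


Let w = z − z₀, so z = z₀ + w.
Then 7 − z = 7 − (z₀ + w) = (7 − z₀) − w = 2 − w.
f(z) = 1/(2 − w) = (1/(2)) · 1/(1 − w/(2)) = Σ_{n≥0} w^n / (2)^(n+1).
So c_n = 1/(2)^(n+1):
  c_0 = 1/(2)^1 = 1/2.
  c_1 = 1/(2)^2 = 1/4.
  c_2 = 1/(2)^3 = 1/8.
The series is valid for |w/d| < 1, i.e. |z − z₀| < |d|.
Radius of convergence: R = |7 − z₀| = |2| = 2 (distance from z₀ to the singularity z = 7).

c_0 = 1/2, c_1 = 1/4, c_2 = 1/8; R = 2.


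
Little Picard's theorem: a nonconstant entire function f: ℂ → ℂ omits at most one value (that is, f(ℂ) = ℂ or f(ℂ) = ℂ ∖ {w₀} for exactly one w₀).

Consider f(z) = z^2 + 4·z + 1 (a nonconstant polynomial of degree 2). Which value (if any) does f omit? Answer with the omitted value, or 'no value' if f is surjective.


Little Picard bounds the complement of f(ℂ) to at most one point.
For every w ∈ ℂ, the equation p(z) − w = 0 is a nonconstant polynomial in z and hence has at least one root by the fundamental theorem of algebra. So p is surjective onto ℂ, omitting no value.

Omitted value: no value.


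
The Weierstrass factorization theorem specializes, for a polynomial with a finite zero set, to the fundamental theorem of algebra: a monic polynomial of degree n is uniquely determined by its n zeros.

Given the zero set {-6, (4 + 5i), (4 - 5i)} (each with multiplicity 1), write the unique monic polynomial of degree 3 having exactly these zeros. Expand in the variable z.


The polynomial is p(z) = ∏_{α ∈ S} (z − α), where S = {-6, (4 + 5i), (4 - 5i)}.
Expanding the product yields: p(z) = z^3 -2·z^2 -7·z + 246.
Note conjugate pairs combine to real quadratics: (z − (4+5i))(z − (4−5i)) = z² − 8z + 41.
The resulting polynomial has degree 3 and real coefficients as required.

p(z) = z^3 -2·z^2 -7·z + 246.


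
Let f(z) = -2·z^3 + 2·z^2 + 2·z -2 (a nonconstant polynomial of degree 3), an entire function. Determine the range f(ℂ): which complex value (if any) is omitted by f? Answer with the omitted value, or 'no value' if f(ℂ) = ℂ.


Little Picard bounds the complement of f(ℂ) to at most one point.
For every w ∈ ℂ, the equation p(z) − w = 0 is a nonconstant polynomial in z and hence has at least one root by the fundamental theorem of algebra. So p is surjective onto ℂ, omitting no value.

Omitted value: no value.


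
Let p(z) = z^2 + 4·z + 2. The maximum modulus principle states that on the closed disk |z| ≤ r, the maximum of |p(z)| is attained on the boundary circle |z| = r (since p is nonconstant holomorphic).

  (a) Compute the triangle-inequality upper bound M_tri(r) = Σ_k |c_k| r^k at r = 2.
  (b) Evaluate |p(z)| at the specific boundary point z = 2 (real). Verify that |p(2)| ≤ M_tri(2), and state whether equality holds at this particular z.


Coefficients: c_0 = 2, c_1 = 4, c_2 = 1. Radius r = 2.
Part (a). Triangle bound: M_tri(r) = Σ_k |c_k| r^k
  = |2|·2^0 + |4|·2^1 + |1|·2^2
  = 2 + 8 + 4 = 14.
This bounds M(r) := max_{|z|=r} |p(z)| from above; equality holds iff all terms c_k z^k can be made to align in phase at a single z on |z|=r.
Part (b). At z = 2 (real, on the circle |z| = r):
  p(2) = (2)·2^0 + (4)·2^1 + (1)·2^2 = 14.
  |p(2)| = 14.
Since all nonzero coefficients share the same sign, |p(2)| = 14 = M_tri(2); the triangle bound is attained at z = 2, so in fact M(r) = 14.

M_tri(2) = 14; |p(2)| = 14; equality at z=2: yes.


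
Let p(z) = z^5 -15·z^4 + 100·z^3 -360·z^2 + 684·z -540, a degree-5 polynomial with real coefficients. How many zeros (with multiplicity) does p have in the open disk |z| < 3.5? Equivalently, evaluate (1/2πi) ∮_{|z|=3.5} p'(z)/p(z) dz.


The zeros of p are: 3, (3 + 3i), (3 - 3i), (3 + 1i), (3 - 1i).
Their magnitudes are: 3, 4.243, 4.243, 3.162, 3.162.
Zeros with |z| < R = 3.5: 3, (3 + 1i), (3 - 1i).
Count = 3.
By the argument principle, (1/2πi) ∮_{|z|=R} p'(z)/p(z) dz equals exactly this count.

Number of zeros inside |z| < 3.5: 3.


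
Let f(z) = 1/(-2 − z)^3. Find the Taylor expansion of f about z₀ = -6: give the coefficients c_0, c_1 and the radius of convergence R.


Let w = z − z₀, so z = z₀ + w.
Then -2 − z = -2 − (z₀ + w) = (-2 − z₀) − w = 4 − w.
f(z) = 1/(4 − w)^3 = (1/(4)^3) · (1 − w/(4))^{−3}.
By the binomial series (1−u)^{−3} = Σ_{n≥0} C(n+2, 2) u^n for |u|<1, with u = w/(4):
  c_n = C(n+2, 2) / (4)^(n+3).
  c_0 = 1/(4)^3 = 1/64.
  c_1 = 3/(4)^4 = 3/256.
The series is valid for |w/d| < 1, i.e. |z − z₀| < |d|.
Radius of convergence: R = |-2 − z₀| = |4| = 4 (distance from z₀ to the singularity z = -2).

c_0 = 1/64, c_1 = 3/256; R = 4.


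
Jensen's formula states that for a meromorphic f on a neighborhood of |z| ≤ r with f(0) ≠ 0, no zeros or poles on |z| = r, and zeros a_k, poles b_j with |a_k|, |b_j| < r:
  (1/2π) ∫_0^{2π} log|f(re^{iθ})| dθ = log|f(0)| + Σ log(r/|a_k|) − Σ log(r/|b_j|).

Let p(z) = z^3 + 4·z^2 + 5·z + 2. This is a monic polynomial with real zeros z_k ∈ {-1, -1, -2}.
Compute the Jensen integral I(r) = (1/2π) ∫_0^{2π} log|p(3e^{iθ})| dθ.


Zeros: -2, -1, -1; r = 3.
Inside |z| < r: -2, -1, -1. Outside (|z| ≥ r): ∅.
p(0) = 2, so log|p(0)| = log(2) = 0.6931.
Apply Jensen: I(r) = log|p(0)| + Σ_k log(r/|z_k|), summed over zeros inside |z| < r.
  log(r/|z_k|) for z_k = -1: log(3/1) = 1.0986
  log(r/|z_k|) for z_k = -1: log(3/1) = 1.0986
  log(r/|z_k|) for z_k = -2: log(3/2) = 0.4055
Sum over inside zeros: 2.6027.
I(r) = log|p(0)| + (inside sum) = 0.6931 + 2.6027 = 3.2958.
Closed form (all zeros inside, monic): I(r) = n·log(r) = 3·log(3) = 3.2958. ✓

I(r) ≈ 3.2958.


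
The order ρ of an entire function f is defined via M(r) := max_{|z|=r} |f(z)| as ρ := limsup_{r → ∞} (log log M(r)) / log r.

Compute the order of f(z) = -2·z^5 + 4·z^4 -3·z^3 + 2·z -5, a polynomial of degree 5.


|f(z)| ≤ Σ|c_k|·r^k = O(r^5) as r → ∞. Polynomial growth is O(e^{r^ε}) for every ε > 0 (since r^5/e^{r^ε} → 0), so ρ ≤ ε for all ε > 0, i.e. ρ = 0. Every nonconstant polynomial has order 0.
Therefore ρ = 0.

Order ρ = 0.


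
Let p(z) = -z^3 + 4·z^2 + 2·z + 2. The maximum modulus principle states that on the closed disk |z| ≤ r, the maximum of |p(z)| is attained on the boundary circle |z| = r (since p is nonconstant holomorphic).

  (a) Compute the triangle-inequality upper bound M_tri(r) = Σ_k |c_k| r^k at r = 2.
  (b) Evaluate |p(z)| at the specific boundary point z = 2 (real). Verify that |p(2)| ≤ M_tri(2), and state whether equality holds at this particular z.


Coefficients: c_0 = 2, c_1 = 2, c_2 = 4, c_3 = -1. Radius r = 2.
Part (a). Triangle bound: M_tri(r) = Σ_k |c_k| r^k
  = |2|·2^0 + |2|·2^1 + |4|·2^2 + |-1|·2^3
  = 2 + 4 + 16 + 8 = 30.
This bounds M(r) := max_{|z|=r} |p(z)| from above; equality holds iff all terms c_k z^k can be made to align in phase at a single z on |z|=r.
Part (b). At z = 2 (real, on the circle |z| = r):
  p(2) = (2)·2^0 + (2)·2^1 + (4)·2^2 + (-1)·2^3 = 14.
  |p(2)| = 14.
Check: |p(2)| = 14 ≤ 30 = M_tri(2). ✓ Equality does not hold at z = 2 (the coefficients have mixed signs, so the terms do not all align in phase there).

M_tri(2) = 30; |p(2)| = 14; equality at z=2: no.


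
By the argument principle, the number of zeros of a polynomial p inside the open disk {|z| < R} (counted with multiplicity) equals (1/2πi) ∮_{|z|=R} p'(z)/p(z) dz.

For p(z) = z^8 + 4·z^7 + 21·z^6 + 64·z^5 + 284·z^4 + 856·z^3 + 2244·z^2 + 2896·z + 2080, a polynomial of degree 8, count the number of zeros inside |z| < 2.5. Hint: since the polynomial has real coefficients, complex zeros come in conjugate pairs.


The zeros of p are: (-1 + 1i), (-1 - 1i), (-2 + 2i), (-2 - 2i), (-1 + 3i), (-1 - 3i), (2 + 3i), (2 - 3i).
Their magnitudes are: 1.414, 1.414, 2.828, 2.828, 3.162, 3.162, 3.606, 3.606.
Zeros with |z| < R = 2.5: (-1 + 1i), (-1 - 1i).
Count = 2.
By the argument principle, (1/2πi) ∮_{|z|=R} p'(z)/p(z) dz equals exactly this count.

Number of zeros inside |z| < 2.5: 2.


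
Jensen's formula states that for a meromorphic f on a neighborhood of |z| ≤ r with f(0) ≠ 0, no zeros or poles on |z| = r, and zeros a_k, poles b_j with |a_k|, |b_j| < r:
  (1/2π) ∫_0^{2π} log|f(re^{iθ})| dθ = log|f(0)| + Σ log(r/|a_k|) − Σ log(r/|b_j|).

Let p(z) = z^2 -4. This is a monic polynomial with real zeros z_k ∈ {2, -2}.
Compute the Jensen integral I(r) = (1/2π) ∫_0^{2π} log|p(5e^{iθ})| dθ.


Zeros: -2, 2; r = 5.
Inside |z| < r: -2, 2. Outside (|z| ≥ r): ∅.
p(0) = -4, so log|p(0)| = log(4) = 1.3863.
Apply Jensen: I(r) = log|p(0)| + Σ_k log(r/|z_k|), summed over zeros inside |z| < r.
  log(r/|z_k|) for z_k = 2: log(5/2) = 0.9163
  log(r/|z_k|) for z_k = -2: log(5/2) = 0.9163
Sum over inside zeros: 1.8326.
I(r) = log|p(0)| + (inside sum) = 1.3863 + 1.8326 = 3.2189.
Closed form (all zeros inside, monic): I(r) = n·log(r) = 2·log(5) = 3.2189. ✓

I(r) ≈ 3.2189.


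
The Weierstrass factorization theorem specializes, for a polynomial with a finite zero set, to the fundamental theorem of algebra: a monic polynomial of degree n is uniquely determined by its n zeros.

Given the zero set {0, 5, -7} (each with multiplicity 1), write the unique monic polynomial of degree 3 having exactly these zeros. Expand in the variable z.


The polynomial is p(z) = ∏_{α ∈ S} (z − α), where S = {0, 5, -7}.
Expanding the product yields: p(z) = z^3 + 2·z^2 -35·z.
The resulting polynomial has degree 3 and real coefficients as required.

p(z) = z^3 + 2·z^2 -35·z.


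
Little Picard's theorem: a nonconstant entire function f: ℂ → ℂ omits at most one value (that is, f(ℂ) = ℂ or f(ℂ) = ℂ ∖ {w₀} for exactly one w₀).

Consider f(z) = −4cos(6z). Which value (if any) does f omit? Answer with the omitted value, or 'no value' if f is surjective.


Little Picard bounds the complement of f(ℂ) to at most one point.
cos is entire and surjective onto ℂ: for every w ∈ ℂ, cos(ζ) = w has a solution ζ ∈ ℂ (e.g., via the complex inverse arccos). With ζ = 6z this gives z = ζ/(6). Then -4·cos(6z) takes every value in -4·ℂ = ℂ, and adding 0 is a bijection of ℂ. So f is surjective and omits no value. (Note: only on the real line is cos bounded by [−1, 1].)

Omitted value: no value.


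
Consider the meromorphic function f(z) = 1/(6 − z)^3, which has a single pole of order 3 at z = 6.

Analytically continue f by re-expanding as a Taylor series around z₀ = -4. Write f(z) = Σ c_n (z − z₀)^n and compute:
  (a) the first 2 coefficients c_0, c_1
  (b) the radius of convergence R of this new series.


Let w = z − z₀, so z = z₀ + w.
Then 6 − z = 6 − (z₀ + w) = (6 − z₀) − w = 10 − w.
f(z) = 1/(10 − w)^3 = (1/(10)^3) · (1 − w/(10))^{−3}.
By the binomial series (1−u)^{−3} = Σ_{n≥0} C(n+2, 2) u^n for |u|<1, with u = w/(10):
  c_n = C(n+2, 2) / (10)^(n+3).
  c_0 = 1/(10)^3 = 1/1000.
  c_1 = 3/(10)^4 = 3/10000.
The series is valid for |w/d| < 1, i.e. |z − z₀| < |d|.
Radius of convergence: R = |6 − z₀| = |10| = 10 (distance from z₀ to the singularity z = 6).

c_0 = 1/1000, c_1 = 3/10000; R = 10.


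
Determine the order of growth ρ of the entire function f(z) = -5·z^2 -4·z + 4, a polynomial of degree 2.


|f(z)| ≤ Σ|c_k|·r^k = O(r^2) as r → ∞. Polynomial growth is O(e^{r^ε}) for every ε > 0 (since r^2/e^{r^ε} → 0), so ρ ≤ ε for all ε > 0, i.e. ρ = 0. Every nonconstant polynomial has order 0.
Therefore ρ = 0.

Order ρ = 0.


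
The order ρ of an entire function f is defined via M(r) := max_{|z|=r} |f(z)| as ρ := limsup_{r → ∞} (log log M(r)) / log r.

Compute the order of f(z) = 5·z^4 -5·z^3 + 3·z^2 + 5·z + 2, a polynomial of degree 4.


|f(z)| ≤ Σ|c_k|·r^k = O(r^4) as r → ∞. Polynomial growth is O(e^{r^ε}) for every ε > 0 (since r^4/e^{r^ε} → 0), so ρ ≤ ε for all ε > 0, i.e. ρ = 0. Every nonconstant polynomial has order 0.
Therefore ρ = 0.

Order ρ = 0.


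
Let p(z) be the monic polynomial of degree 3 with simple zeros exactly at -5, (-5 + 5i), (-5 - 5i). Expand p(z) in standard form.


The polynomial is p(z) = ∏_{α ∈ S} (z − α), where S = {-5, (-5 + 5i), (-5 - 5i)}.
Expanding the product yields: p(z) = z^3 + 15·z^2 + 100·z + 250.
Note conjugate pairs combine to real quadratics: (z − (-5+5i))(z − (-5−5i)) = z² + 10z + 50.
The resulting polynomial has degree 3 and real coefficients as required.

p(z) = z^3 + 15·z^2 + 100·z + 250.


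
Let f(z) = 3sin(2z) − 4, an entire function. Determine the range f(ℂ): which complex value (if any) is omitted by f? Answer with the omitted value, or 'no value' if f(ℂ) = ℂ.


Little Picard bounds the complement of f(ℂ) to at most one point.
sin is entire and surjective onto ℂ: for every w ∈ ℂ, sin(ζ) = w has a solution ζ ∈ ℂ (e.g., via the complex inverse arcsin). With ζ = 2z this gives z = ζ/(2). Then 3·sin(2z) takes every value in 3·ℂ = ℂ, and adding -4 is a bijection of ℂ. So f is surjective and omits no value. (Note: only on the real line is sin bounded by [−1, 1].)

Omitted value: no value.


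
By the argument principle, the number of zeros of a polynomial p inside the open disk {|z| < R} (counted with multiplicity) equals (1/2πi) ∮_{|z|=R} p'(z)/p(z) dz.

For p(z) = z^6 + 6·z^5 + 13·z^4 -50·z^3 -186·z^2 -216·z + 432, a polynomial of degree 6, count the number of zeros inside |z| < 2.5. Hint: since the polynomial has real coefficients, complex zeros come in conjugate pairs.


The zeros of p are: 3, (-2 + 2i), (-2 - 2i), 1, (-3 + 3i), (-3 - 3i).
Their magnitudes are: 3, 2.828, 2.828, 1, 4.243, 4.243.
Zeros with |z| < R = 2.5: 1.
Count = 1.
By the argument principle, (1/2πi) ∮_{|z|=R} p'(z)/p(z) dz equals exactly this count.

Number of zeros inside |z| < 2.5: 1.


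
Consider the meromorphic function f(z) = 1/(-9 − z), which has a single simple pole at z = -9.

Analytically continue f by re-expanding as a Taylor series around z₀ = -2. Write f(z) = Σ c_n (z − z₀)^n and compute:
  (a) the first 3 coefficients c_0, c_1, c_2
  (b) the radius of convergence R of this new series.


Let w = z − z₀, so z = z₀ + w.
Then -9 − z = -9 − (z₀ + w) = (-9 − z₀) − w = -7 − w.
f(z) = 1/(-7 − w) = (1/(-7)) · 1/(1 − w/(-7)) = Σ_{n≥0} w^n / (-7)^(n+1).
So c_n = 1/(-7)^(n+1):
  c_0 = 1/(-7)^1 = -1/7.
  c_1 = 1/(-7)^2 = 1/49.
  c_2 = 1/(-7)^3 = -1/343.
The series is valid for |w/d| < 1, i.e. |z − z₀| < |d|.
Radius of convergence: R = |-9 − z₀| = |-7| = 7 (distance from z₀ to the singularity z = -9).

c_0 = -1/7, c_1 = 1/49, c_2 = -1/343; R = 7.


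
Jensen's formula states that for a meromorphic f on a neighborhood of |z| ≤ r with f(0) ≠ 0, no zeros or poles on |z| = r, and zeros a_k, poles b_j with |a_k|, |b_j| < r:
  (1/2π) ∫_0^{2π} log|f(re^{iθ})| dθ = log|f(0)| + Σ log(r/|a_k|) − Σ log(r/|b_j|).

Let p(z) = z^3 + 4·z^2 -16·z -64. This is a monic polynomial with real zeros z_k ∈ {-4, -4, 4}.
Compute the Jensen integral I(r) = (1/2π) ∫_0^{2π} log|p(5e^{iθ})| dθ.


Zeros: -4, -4, 4; r = 5.
Inside |z| < r: -4, -4, 4. Outside (|z| ≥ r): ∅.
p(0) = -64, so log|p(0)| = log(64) = 4.1589.
Apply Jensen: I(r) = log|p(0)| + Σ_k log(r/|z_k|), summed over zeros inside |z| < r.
  log(r/|z_k|) for z_k = -4: log(5/4) = 0.2231
  log(r/|z_k|) for z_k = -4: log(5/4) = 0.2231
  log(r/|z_k|) for z_k = 4: log(5/4) = 0.2231
Sum over inside zeros: 0.6694.
I(r) = log|p(0)| + (inside sum) = 4.1589 + 0.6694 = 4.8283.
Closed form (all zeros inside, monic): I(r) = n·log(r) = 3·log(5) = 4.8283. ✓

I(r) ≈ 4.8283.


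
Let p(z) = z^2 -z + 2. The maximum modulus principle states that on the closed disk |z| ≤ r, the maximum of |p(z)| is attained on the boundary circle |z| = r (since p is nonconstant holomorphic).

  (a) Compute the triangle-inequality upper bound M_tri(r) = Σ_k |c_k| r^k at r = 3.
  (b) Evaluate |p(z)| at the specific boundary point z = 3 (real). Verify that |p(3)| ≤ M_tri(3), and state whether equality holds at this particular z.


Coefficients: c_0 = 2, c_1 = -1, c_2 = 1. Radius r = 3.
Part (a). Triangle bound: M_tri(r) = Σ_k |c_k| r^k
  = |2|·3^0 + |-1|·3^1 + |1|·3^2
  = 2 + 3 + 9 = 14.
This bounds M(r) := max_{|z|=r} |p(z)| from above; equality holds iff all terms c_k z^k can be made to align in phase at a single z on |z|=r.
Part (b). At z = 3 (real, on the circle |z| = r):
  p(3) = (2)·3^0 + (-1)·3^1 + (1)·3^2 = 8.
  |p(3)| = 8.
Check: |p(3)| = 8 ≤ 14 = M_tri(3). ✓ Equality does not hold at z = 3 (the coefficients have mixed signs, so the terms do not all align in phase there).

M_tri(3) = 14; |p(3)| = 8; equality at z=3: no.


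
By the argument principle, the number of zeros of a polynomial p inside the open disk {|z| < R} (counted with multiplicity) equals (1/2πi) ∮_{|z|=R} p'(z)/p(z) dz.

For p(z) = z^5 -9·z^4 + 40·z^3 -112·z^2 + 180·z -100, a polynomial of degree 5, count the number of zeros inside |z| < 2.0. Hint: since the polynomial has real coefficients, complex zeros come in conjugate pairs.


The zeros of p are: (3 + 1i), (3 - 1i), 1, (1 + 3i), (1 - 3i).
Their magnitudes are: 3.162, 3.162, 1, 3.162, 3.162.
Zeros with |z| < R = 2.0: 1.
Count = 1.
By the argument principle, (1/2πi) ∮_{|z|=R} p'(z)/p(z) dz equals exactly this count.

Number of zeros inside |z| < 2.0: 1.


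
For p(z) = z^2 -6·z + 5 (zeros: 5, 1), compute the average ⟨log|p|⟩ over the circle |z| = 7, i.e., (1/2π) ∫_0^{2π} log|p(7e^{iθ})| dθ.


Zeros: 1, 5; r = 7.
Inside |z| < r: 1, 5. Outside (|z| ≥ r): ∅.
p(0) = 5, so log|p(0)| = log(5) = 1.6094.
Apply Jensen: I(r) = log|p(0)| + Σ_k log(r/|z_k|), summed over zeros inside |z| < r.
  log(r/|z_k|) for z_k = 5: log(7/5) = 0.3365
  log(r/|z_k|) for z_k = 1: log(7/1) = 1.9459
Sum over inside zeros: 2.2824.
I(r) = log|p(0)| + (inside sum) = 1.6094 + 2.2824 = 3.8918.
Closed form (all zeros inside, monic): I(r) = n·log(r) = 2·log(7) = 3.8918. ✓

I(r) ≈ 3.8918.


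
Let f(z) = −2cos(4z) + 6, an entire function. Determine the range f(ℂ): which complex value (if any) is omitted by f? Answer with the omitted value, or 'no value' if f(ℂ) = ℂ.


Little Picard bounds the complement of f(ℂ) to at most one point.
cos is entire and surjective onto ℂ: for every w ∈ ℂ, cos(ζ) = w has a solution ζ ∈ ℂ (e.g., via the complex inverse arccos). With ζ = 4z this gives z = ζ/(4). Then -2·cos(4z) takes every value in -2·ℂ = ℂ, and adding 6 is a bijection of ℂ. So f is surjective and omits no value. (Note: only on the real line is cos bounded by [−1, 1].)

Omitted value: no value.
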